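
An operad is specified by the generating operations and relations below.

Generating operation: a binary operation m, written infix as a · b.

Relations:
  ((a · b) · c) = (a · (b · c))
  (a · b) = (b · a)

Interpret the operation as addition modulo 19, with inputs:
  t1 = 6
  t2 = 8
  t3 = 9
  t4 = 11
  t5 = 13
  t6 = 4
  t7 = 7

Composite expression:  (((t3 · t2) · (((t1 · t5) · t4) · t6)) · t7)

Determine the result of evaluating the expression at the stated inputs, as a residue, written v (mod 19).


(t3 · t2) = 17
(t1 · t5) = 0
((t1 · t5) · t4) = 11
(((t1 · t5) · t4) · t6) = 15
((t3 · t2) · (((t1 · t5) · t4) · t6)) = 13
(((t3 · t2) · (((t1 · t5) · t4) · t6)) · t7) = 1

1 (mod 19)


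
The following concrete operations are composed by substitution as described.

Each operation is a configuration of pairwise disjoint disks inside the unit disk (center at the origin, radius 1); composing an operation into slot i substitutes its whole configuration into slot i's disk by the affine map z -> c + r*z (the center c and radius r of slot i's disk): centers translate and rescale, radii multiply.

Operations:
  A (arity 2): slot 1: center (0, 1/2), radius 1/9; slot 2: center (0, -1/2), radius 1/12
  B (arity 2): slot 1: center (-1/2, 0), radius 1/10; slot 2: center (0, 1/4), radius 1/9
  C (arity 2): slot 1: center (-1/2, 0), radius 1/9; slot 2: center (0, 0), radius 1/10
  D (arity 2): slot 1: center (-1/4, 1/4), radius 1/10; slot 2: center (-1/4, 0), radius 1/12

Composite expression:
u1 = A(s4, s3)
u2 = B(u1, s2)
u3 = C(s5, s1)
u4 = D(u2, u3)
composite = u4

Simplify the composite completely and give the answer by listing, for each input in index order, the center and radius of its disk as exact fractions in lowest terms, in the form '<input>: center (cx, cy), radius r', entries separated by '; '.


s1: center (-1/4, 0), radius 1/120; s2: center (-1/4, 11/40), radius 1/90; s3: center (-3/10, 49/200), radius 1/1200; s4: center (-3/10, 51/200), radius 1/900; s5: center (-7/24, 0), radius 1/108


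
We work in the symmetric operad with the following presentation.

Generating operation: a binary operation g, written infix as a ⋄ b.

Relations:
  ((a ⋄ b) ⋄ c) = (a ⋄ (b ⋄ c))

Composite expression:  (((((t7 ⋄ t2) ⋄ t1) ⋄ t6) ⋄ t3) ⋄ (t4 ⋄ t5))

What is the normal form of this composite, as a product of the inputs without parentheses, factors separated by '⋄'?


t7 ⋄ t2 ⋄ t1 ⋄ t6 ⋄ t3 ⋄ t4 ⋄ t5

All parenthesizations of g agree; list the t-inputs left to right.
(t7 ⋄ t2) flattens to t7 ⋄ t2
((t7 ⋄ t2) ⋄ t1) flattens to t7 ⋄ t2 ⋄ t1
(((t7 ⋄ t2) ⋄ t1) ⋄ t6) flattens to t7 ⋄ t2 ⋄ t1 ⋄ t6
((((t7 ⋄ t2) ⋄ t1) ⋄ t6) ⋄ t3) flattens to t7 ⋄ t2 ⋄ t1 ⋄ t6 ⋄ t3
(t4 ⋄ t5) flattens to t4 ⋄ t5
(((((t7 ⋄ t2) ⋄ t1) ⋄ t6) ⋄ t3) ⋄ (t4 ⋄ t5)) flattens to t7 ⋄ t2 ⋄ t1 ⋄ t6 ⋄ t3 ⋄ t4 ⋄ t5


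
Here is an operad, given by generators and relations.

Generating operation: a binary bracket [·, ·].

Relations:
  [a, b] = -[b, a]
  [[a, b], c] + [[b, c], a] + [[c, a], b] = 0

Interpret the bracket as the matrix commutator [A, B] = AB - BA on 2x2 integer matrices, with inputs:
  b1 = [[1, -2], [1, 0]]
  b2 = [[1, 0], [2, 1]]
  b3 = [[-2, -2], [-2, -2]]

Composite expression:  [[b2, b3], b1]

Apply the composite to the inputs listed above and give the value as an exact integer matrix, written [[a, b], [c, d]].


[[0, -16], [-8, 0]]

[b2, b3] = [[4, 0], [0, -4]]
[[b2, b3], b1] = [[0, -16], [-8, 0]]


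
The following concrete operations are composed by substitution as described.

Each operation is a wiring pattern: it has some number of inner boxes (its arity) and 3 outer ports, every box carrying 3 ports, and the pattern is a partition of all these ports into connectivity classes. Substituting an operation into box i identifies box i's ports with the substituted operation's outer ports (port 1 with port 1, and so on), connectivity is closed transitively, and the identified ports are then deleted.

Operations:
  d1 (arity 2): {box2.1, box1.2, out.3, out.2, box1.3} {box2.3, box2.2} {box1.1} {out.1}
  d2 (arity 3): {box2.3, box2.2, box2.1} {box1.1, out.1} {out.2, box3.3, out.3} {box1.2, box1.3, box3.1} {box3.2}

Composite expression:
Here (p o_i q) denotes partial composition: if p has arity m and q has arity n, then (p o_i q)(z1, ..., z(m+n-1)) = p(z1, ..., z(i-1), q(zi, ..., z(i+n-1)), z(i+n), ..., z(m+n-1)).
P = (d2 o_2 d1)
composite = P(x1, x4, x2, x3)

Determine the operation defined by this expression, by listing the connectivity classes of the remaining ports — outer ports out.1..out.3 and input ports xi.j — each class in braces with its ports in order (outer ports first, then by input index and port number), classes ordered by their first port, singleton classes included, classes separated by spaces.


Substituting into d2 glues patterns; closure does the rest.
through d1, on inputs (x4, x2): {out.1} {out.2, out.3, x2.1, x4.2, x4.3} {x2.2, x2.3} {x4.1} (out.j = stage outer ports)
through d2, on inputs (x1, x4, x2, x3): {out.1, x1.1} {out.2, out.3, x3.3} {x1.2, x1.3, x3.1} {x2.1, x4.2, x4.3} {x2.2, x2.3} {x3.2} {x4.1} (out.j = stage outer ports)

{out.1, x1.1} {out.2, out.3, x3.3} {x1.2, x1.3, x3.1} {x2.1, x4.2, x4.3} {x2.2, x2.3} {x3.2} {x4.1}


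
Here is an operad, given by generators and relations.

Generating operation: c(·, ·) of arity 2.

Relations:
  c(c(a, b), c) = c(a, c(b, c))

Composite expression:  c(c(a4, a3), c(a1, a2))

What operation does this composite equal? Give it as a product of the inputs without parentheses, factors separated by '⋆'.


All parenthesizations of c agree; list the a-inputs left to right.
c(a4, a3) flattens to a4 ⋆ a3
c(a1, a2) flattens to a1 ⋆ a2
c(c(a4, a3), c(a1, a2)) flattens to a4 ⋆ a3 ⋆ a1 ⋆ a2

a4 ⋆ a3 ⋆ a1 ⋆ a2


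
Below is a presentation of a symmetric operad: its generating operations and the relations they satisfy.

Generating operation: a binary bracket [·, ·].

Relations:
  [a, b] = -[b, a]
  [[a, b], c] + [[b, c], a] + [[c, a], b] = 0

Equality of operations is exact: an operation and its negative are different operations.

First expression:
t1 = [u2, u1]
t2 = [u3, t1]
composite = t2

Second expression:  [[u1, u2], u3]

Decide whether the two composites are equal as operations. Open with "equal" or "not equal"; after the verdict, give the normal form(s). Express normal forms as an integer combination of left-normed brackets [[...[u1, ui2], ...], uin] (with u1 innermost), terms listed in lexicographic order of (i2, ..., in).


equal; both compose to [[u1, u2], u3]


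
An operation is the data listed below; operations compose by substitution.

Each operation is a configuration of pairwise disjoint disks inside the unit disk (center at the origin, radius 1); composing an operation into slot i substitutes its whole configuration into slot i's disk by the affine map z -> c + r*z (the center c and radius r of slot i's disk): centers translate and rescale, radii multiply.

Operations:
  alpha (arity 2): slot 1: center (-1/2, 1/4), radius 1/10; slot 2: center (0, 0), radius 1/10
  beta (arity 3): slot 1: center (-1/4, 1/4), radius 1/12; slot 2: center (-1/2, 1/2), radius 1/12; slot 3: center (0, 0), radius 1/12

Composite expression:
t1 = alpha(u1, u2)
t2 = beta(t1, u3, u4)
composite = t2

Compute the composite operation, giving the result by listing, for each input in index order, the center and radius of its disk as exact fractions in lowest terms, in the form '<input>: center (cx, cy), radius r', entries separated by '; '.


u1: center (-7/24, 13/48), radius 1/120; u2: center (-1/4, 1/4), radius 1/120; u3: center (-1/2, 1/2), radius 1/12; u4: center (0, 0), radius 1/12

Below beta, radii multiply path by path; the u-disk centers shift.
tracing u1 down its 2-map path: center (-7/24, 13/48), radius 1/120
tracing u2 down its 2-map path: center (-1/4, 1/4), radius 1/120
tracing u3 down its 1-map path: center (-1/2, 1/2), radius 1/12
tracing u4 down its 1-map path: center (0, 0), radius 1/12


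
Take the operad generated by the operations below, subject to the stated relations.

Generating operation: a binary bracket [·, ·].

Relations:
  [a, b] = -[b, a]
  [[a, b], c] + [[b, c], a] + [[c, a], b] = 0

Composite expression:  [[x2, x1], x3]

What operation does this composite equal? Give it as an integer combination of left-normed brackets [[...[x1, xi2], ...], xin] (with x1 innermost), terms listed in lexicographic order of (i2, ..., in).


-[[x1, x2], x3]

In the tensor algebra, words opening x1 carry the x1-anchored form.
Composite bracket: [[x2, x1], x3]
The bracket unfolds into 4 signed words via [a, b] = ab - ba (2^2 = 4).
Coefficients come from the x1-initial words:
  word x1x2x3 has sign -1, contributing -[[x1, x2], x3]


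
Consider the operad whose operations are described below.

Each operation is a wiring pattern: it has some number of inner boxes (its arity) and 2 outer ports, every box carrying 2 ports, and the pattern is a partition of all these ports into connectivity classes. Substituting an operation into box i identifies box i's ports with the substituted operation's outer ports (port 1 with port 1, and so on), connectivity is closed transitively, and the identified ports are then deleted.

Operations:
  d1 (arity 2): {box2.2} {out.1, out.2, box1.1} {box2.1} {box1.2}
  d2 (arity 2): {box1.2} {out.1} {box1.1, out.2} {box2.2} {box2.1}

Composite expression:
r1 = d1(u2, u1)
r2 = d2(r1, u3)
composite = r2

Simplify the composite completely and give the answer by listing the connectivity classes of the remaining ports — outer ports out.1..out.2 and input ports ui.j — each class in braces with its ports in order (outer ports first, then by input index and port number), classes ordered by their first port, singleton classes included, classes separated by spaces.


{out.1} {out.2, u2.1} {u1.1} {u1.2} {u2.2} {u3.1} {u3.2}

Two ports join when wires chain via d2-identified ports.
composing d1 on (u2, u1), with out.j its own outer ports: {out.1, out.2, u2.1} {u1.1} {u1.2} {u2.2}
composing d2 on (u2, u1, u3), with out.j its own outer ports: {out.1} {out.2, u2.1} {u1.1} {u1.2} {u2.2} {u3.1} {u3.2}


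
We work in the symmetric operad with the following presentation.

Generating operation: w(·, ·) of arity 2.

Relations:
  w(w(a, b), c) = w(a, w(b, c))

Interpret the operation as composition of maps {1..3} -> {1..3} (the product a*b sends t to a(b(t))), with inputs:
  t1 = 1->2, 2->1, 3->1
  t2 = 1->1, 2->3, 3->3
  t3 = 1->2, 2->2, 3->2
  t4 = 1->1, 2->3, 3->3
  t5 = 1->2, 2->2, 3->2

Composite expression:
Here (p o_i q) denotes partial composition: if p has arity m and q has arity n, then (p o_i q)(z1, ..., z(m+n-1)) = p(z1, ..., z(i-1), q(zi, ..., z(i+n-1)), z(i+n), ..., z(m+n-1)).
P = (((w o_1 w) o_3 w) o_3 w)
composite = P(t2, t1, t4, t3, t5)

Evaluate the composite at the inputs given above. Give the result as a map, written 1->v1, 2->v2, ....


1->1, 2->1, 3->1


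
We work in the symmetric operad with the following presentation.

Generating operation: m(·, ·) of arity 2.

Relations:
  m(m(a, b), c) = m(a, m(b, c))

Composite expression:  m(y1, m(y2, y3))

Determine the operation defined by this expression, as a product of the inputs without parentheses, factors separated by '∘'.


Every regrouping of m is equal, so read the y-inputs in written order.
m(y2, y3) unparenthesizes to y2 ∘ y3
m(y1, m(y2, y3)) unparenthesizes to y1 ∘ y2 ∘ y3

y1 ∘ y2 ∘ y3


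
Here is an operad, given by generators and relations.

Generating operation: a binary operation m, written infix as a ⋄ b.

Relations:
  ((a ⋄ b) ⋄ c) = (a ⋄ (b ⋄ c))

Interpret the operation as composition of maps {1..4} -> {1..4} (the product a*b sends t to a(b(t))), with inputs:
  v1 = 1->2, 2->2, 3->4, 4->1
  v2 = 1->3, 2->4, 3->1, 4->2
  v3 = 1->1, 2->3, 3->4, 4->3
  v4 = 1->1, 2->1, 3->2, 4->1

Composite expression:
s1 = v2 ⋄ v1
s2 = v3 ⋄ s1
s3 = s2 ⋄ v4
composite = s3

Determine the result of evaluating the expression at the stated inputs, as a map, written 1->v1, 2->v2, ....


(v2 ⋄ v1) = 1->4, 2->4, 3->2, 4->3
(v3 ⋄ (v2 ⋄ v1)) = 1->3, 2->3, 3->3, 4->4
((v3 ⋄ (v2 ⋄ v1)) ⋄ v4) = 1->3, 2->3, 3->3, 4->3

1->3, 2->3, 3->3, 4->3


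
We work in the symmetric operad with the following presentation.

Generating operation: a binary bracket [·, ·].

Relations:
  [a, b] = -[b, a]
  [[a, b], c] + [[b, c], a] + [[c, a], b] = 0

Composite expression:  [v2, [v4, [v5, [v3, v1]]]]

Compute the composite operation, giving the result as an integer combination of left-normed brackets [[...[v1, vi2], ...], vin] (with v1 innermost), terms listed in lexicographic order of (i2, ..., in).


[[[[v1, v3], v5], v4], v2]

In the tensor algebra, words opening v1 carry the v1-anchored form.
Composite bracket: [v2, [v4, [v5, [v3, v1]]]]
Expanding via [a, b] = ab - ba: 16 signed words (2^4 = 16).
Collect the words opening with v1:
  v1v3v5v4v2 appears with sign +1, giving the term +[[[[v1, v3], v5], v4], v2]


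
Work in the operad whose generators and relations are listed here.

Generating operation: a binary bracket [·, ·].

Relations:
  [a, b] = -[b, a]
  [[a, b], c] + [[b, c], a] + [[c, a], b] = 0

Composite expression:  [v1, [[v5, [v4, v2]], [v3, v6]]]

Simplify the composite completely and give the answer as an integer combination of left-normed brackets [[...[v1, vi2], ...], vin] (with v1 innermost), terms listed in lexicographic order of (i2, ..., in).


[[[[[v1, v2], v4], v5], v3], v6] - [[[[[v1, v2], v4], v5], v6], v3] - [[[[[v1, v3], v6], v2], v4], v5] + [[[[[v1, v3], v6], v4], v2], v5] + [[[[[v1, v3], v6], v5], v2], v4] - [[[[[v1, v3], v6], v5], v4], v2] - [[[[[v1, v4], v2], v5], v3], v6] + [[[[[v1, v4], v2], v5], v6], v3] - [[[[[v1, v5], v2], v4], v3], v6] + [[[[[v1, v5], v2], v4], v6], v3] + [[[[[v1, v5], v4], v2], v3], v6] - [[[[[v1, v5], v4], v2], v6], v3] + [[[[[v1, v6], v3], v2], v4], v5] - [[[[[v1, v6], v3], v4], v2], v5] - [[[[[v1, v6], v3], v5], v2], v4] + [[[[[v1, v6], v3], v5], v4], v2]

A multilinear Lie element is pinned by v1-initial words (v1 innermost).
Composite bracket: [v1, [[v5, [v4, v2]], [v3, v6]]]
Each bracket splits as ab - ba, giving 32 signed words (2^5 = 32).
Words beginning with v1 determine it all:
  from v1v2v4v5v3v6, sign +1: term +[[[[[v1, v2], v4], v5], v3], v6]
  from v1v2v4v5v6v3, sign -1: term -[[[[[v1, v2], v4], v5], v6], v3]
  from v1v3v6v2v4v5, sign -1: term -[[[[[v1, v3], v6], v2], v4], v5]
  from v1v3v6v4v2v5, sign +1: term +[[[[[v1, v3], v6], v4], v2], v5]
  from v1v3v6v5v2v4, sign +1: term +[[[[[v1, v3], v6], v5], v2], v4]
  from v1v3v6v5v4v2, sign -1: term -[[[[[v1, v3], v6], v5], v4], v2]
  from v1v4v2v5v3v6, sign -1: term -[[[[[v1, v4], v2], v5], v3], v6]
  from v1v4v2v5v6v3, sign +1: term +[[[[[v1, v4], v2], v5], v6], v3]
  from v1v5v2v4v3v6, sign -1: term -[[[[[v1, v5], v2], v4], v3], v6]
  from v1v5v2v4v6v3, sign +1: term +[[[[[v1, v5], v2], v4], v6], v3]
  from v1v5v4v2v3v6, sign +1: term +[[[[[v1, v5], v4], v2], v3], v6]
  from v1v5v4v2v6v3, sign -1: term -[[[[[v1, v5], v4], v2], v6], v3]
  from v1v6v3v2v4v5, sign +1: term +[[[[[v1, v6], v3], v2], v4], v5]
  from v1v6v3v4v2v5, sign -1: term -[[[[[v1, v6], v3], v4], v2], v5]
  from v1v6v3v5v2v4, sign -1: term -[[[[[v1, v6], v3], v5], v2], v4]
  from v1v6v3v5v4v2, sign +1: term +[[[[[v1, v6], v3], v5], v4], v2]


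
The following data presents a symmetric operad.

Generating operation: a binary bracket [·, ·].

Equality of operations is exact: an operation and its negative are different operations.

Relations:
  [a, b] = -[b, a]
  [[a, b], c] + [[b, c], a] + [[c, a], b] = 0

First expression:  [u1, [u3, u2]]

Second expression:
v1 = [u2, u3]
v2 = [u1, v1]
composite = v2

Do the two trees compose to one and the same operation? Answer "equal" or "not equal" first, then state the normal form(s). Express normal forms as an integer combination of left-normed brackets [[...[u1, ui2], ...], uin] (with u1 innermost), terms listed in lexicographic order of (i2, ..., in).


not equal; the first gives -[[u1, u2], u3] + [[u1, u3], u2] and the second [[u1, u2], u3] - [[u1, u3], u2]

Reducing the first expression gives -[[u1, u2], u3] + [[u1, u3], u2]
Reducing the second expression gives [[u1, u2], u3] - [[u1, u3], u2]
Different reductions; not equal.


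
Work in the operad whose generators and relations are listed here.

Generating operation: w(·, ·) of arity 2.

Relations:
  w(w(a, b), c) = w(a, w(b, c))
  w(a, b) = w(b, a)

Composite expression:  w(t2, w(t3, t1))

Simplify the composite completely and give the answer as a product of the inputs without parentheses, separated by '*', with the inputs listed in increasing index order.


t1 * t2 * t3

Shape and order are irrelevant to w; the t-input set decides.
w(t3, t1) collapses to t3 * t1
w(t2, w(t3, t1)) collapses to t2 * t3 * t1
rearranged into index order: t1 * t2 * t3


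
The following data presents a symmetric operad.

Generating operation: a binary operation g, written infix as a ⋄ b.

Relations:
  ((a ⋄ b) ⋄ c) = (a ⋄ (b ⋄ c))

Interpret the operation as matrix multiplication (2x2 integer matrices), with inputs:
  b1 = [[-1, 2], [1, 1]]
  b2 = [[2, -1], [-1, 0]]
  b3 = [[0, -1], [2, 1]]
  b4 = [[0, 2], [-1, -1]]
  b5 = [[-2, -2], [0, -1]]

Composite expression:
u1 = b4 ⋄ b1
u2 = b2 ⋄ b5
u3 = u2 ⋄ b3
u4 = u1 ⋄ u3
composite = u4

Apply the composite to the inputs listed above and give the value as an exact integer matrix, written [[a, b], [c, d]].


[[-4, 2], [-12, 0]]


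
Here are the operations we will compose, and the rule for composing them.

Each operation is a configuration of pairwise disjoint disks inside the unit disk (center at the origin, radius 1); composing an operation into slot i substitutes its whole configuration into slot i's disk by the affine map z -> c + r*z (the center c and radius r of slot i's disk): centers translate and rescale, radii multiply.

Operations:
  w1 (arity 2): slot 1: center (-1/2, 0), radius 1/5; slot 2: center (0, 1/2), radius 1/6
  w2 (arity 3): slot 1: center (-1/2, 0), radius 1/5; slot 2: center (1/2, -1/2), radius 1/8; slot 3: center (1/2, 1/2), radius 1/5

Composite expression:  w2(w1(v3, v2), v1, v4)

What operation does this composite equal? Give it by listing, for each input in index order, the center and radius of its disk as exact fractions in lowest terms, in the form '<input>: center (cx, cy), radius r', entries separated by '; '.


v1: center (1/2, -1/2), radius 1/8; v2: center (-1/2, 1/10), radius 1/30; v3: center (-3/5, 0), radius 1/25; v4: center (1/2, 1/2), radius 1/5

Only the slot chain above each v matters under w2; compose those maps.
input v3: applying the 2 nested substitutions gives center (-3/5, 0), radius 1/25
input v2: applying the 2 nested substitutions gives center (-1/2, 1/10), radius 1/30
input v1: applying the 1 nested substitution gives center (1/2, -1/2), radius 1/8
input v4: applying the 1 nested substitution gives center (1/2, 1/2), radius 1/5


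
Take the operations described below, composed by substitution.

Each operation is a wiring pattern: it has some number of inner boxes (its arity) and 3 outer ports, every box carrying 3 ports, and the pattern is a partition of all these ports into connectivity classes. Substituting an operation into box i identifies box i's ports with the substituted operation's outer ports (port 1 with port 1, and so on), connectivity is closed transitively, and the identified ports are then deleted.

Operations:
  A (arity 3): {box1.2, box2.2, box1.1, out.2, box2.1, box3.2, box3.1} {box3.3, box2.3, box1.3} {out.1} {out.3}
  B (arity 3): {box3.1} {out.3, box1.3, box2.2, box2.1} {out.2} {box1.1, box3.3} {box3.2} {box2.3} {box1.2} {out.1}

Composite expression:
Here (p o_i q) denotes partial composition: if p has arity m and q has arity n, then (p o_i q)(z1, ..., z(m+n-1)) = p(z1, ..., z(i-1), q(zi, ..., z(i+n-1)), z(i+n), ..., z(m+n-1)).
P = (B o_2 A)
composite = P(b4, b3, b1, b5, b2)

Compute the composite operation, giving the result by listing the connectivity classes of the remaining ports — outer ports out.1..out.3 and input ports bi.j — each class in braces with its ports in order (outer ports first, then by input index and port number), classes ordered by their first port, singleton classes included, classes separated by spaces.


{out.1} {out.2} {out.3, b1.1, b1.2, b3.1, b3.2, b4.3, b5.1, b5.2} {b1.3, b3.3, b5.3} {b2.1} {b2.2} {b2.3, b4.1} {b4.2}

Connectivity passes through glued B-boundaries; trace each wire chain.
A over (b3, b1, b5) gives {out.1} {out.2, b1.1, b1.2, b3.1, b3.2, b5.1, b5.2} {out.3} {b1.3, b3.3, b5.3}, out.j being that stage's outer ports
B over (b4, b3, b1, b5, b2) gives {out.1} {out.2} {out.3, b1.1, b1.2, b3.1, b3.2, b4.3, b5.1, b5.2} {b1.3, b3.3, b5.3} {b2.1} {b2.2} {b2.3, b4.1} {b4.2}, out.j being that stage's outer ports


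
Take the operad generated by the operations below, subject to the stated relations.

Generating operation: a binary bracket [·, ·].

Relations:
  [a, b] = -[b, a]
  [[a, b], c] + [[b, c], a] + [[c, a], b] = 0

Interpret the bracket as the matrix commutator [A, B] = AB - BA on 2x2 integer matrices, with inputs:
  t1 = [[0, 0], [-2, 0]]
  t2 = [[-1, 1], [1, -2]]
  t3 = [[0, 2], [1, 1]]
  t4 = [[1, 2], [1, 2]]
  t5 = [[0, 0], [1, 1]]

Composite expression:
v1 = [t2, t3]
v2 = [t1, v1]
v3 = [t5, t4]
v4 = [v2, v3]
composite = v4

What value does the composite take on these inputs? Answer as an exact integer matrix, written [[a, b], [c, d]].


[[8, -24], [-16, -8]]

[t2, t3] = [[-1, 3], [-2, 1]]
[t1, [t2, t3]] = [[6, 0], [4, -6]]
[t5, t4] = [[-2, -2], [0, 2]]
[[t1, [t2, t3]], [t5, t4]] = [[8, -24], [-16, -8]]


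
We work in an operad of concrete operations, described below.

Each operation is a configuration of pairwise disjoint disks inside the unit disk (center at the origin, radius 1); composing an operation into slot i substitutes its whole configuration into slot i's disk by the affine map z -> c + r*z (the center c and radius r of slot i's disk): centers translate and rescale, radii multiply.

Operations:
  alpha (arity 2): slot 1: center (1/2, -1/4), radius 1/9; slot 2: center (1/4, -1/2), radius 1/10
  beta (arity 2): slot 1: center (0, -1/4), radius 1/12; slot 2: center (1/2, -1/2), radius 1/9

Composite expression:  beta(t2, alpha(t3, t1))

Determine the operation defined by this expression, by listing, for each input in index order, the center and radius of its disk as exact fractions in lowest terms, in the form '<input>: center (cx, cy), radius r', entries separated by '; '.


Nesting under beta composes maps z -> c + r*z down each t-path.
tracing t2 down its 1-map path: center (0, -1/4), radius 1/12
tracing t3 down its 2-map path: center (5/9, -19/36), radius 1/81
tracing t1 down its 2-map path: center (19/36, -5/9), radius 1/90

t1: center (19/36, -5/9), radius 1/90; t2: center (0, -1/4), radius 1/12; t3: center (5/9, -19/36), radius 1/81


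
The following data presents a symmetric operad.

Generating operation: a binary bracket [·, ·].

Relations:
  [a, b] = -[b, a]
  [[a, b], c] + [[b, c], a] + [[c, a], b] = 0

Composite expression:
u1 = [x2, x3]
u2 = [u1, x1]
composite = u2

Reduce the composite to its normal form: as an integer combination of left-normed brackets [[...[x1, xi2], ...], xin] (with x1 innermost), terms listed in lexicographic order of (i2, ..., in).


-[[x1, x2], x3] + [[x1, x3], x2]


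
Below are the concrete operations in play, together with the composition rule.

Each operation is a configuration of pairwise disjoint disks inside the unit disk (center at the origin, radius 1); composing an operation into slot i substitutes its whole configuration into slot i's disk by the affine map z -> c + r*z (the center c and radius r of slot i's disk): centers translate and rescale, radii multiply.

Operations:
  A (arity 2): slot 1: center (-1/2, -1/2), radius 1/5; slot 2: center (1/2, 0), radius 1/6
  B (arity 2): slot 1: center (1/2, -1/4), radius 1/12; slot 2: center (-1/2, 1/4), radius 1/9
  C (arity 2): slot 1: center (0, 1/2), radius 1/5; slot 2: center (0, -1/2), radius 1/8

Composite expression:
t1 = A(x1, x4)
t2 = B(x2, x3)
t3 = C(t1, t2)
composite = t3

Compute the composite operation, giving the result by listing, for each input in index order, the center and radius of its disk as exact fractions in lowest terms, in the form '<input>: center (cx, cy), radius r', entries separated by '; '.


x1: center (-1/10, 2/5), radius 1/25; x2: center (1/16, -17/32), radius 1/96; x3: center (-1/16, -15/32), radius 1/72; x4: center (1/10, 1/2), radius 1/30

Below C, radii multiply path by path; the x-disk centers shift.
x1 passes through 2 substitutions, ending at center (-1/10, 2/5), radius 1/25
x4 passes through 2 substitutions, ending at center (1/10, 1/2), radius 1/30
x2 passes through 2 substitutions, ending at center (1/16, -17/32), radius 1/96
x3 passes through 2 substitutions, ending at center (-1/16, -15/32), radius 1/72


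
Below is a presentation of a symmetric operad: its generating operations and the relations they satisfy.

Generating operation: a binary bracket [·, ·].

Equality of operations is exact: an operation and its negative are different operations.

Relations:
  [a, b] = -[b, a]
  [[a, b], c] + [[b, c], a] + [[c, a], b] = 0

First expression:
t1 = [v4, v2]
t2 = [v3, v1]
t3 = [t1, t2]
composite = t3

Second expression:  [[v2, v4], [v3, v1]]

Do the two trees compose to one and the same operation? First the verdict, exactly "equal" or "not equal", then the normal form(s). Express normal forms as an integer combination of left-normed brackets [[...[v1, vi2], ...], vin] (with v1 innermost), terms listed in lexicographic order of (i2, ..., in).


not equal; first: -[[[v1, v3], v2], v4] + [[[v1, v3], v4], v2]; second: [[[v1, v3], v2], v4] - [[[v1, v3], v4], v2]


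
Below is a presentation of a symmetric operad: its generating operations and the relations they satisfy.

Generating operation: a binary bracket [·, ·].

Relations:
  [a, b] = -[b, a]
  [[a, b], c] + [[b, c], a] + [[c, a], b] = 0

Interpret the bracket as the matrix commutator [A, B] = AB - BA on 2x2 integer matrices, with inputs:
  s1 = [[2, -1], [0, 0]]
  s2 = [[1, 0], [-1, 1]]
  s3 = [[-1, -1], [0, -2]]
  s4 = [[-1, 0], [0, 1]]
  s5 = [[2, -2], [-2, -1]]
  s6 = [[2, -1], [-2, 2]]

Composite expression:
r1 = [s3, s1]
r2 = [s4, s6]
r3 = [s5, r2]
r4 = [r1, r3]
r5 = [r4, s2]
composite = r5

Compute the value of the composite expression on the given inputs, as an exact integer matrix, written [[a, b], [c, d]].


[[24, 0], [24, -24]]


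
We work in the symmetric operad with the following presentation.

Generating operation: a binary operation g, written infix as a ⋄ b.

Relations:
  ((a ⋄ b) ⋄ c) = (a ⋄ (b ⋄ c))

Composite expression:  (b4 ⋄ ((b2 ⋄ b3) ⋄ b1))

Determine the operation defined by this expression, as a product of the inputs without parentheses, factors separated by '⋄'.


b4 ⋄ b2 ⋄ b3 ⋄ b1

Under associativity of g, the answer is the b's in reading order.
(b2 ⋄ b3) reduces to b2 ⋄ b3
((b2 ⋄ b3) ⋄ b1) reduces to b2 ⋄ b3 ⋄ b1
(b4 ⋄ ((b2 ⋄ b3) ⋄ b1)) reduces to b4 ⋄ b2 ⋄ b3 ⋄ b1


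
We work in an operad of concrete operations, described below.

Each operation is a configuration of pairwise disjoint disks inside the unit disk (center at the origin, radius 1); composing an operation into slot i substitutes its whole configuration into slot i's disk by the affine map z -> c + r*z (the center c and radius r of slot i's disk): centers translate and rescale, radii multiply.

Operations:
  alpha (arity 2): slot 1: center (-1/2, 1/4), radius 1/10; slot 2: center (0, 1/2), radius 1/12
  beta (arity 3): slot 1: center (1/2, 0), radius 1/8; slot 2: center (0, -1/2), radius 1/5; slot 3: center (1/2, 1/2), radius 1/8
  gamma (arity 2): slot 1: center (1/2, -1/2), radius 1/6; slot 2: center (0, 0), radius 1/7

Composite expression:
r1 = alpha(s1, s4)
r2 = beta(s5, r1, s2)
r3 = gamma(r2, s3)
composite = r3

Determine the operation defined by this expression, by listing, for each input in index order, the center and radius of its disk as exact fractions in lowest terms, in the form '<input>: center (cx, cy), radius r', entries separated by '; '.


s1: center (29/60, -23/40), radius 1/300; s2: center (7/12, -5/12), radius 1/48; s3: center (0, 0), radius 1/7; s4: center (1/2, -17/30), radius 1/360; s5: center (7/12, -1/2), radius 1/48

Only the slot chain above each s matters under gamma; compose those maps.
input s5: applying the 2 nested substitutions gives center (7/12, -1/2), radius 1/48
input s1: applying the 3 nested substitutions gives center (29/60, -23/40), radius 1/300
input s4: applying the 3 nested substitutions gives center (1/2, -17/30), radius 1/360
input s2: applying the 2 nested substitutions gives center (7/12, -5/12), radius 1/48
input s3: applying the 1 nested substitution gives center (0, 0), radius 1/7


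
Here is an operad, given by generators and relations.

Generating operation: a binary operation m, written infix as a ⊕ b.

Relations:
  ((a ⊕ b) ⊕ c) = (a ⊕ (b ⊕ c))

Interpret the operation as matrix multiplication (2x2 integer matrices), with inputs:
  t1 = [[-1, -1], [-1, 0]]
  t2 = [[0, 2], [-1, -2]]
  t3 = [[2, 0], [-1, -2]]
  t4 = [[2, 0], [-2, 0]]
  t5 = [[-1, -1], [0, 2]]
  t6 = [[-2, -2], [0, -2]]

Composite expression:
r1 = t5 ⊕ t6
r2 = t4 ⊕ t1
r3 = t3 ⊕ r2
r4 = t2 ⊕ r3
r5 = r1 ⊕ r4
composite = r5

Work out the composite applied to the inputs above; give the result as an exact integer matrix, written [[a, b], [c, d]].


[[24, 24], [-32, -32]]

(t5 ⊕ t6) = [[2, 4], [0, -4]]
(t4 ⊕ t1) = [[-2, -2], [2, 2]]
(t3 ⊕ (t4 ⊕ t1)) = [[-4, -4], [-2, -2]]
(t2 ⊕ (t3 ⊕ (t4 ⊕ t1))) = [[-4, -4], [8, 8]]
((t5 ⊕ t6) ⊕ (t2 ⊕ (t3 ⊕ (t4 ⊕ t1)))) = [[24, 24], [-32, -32]]


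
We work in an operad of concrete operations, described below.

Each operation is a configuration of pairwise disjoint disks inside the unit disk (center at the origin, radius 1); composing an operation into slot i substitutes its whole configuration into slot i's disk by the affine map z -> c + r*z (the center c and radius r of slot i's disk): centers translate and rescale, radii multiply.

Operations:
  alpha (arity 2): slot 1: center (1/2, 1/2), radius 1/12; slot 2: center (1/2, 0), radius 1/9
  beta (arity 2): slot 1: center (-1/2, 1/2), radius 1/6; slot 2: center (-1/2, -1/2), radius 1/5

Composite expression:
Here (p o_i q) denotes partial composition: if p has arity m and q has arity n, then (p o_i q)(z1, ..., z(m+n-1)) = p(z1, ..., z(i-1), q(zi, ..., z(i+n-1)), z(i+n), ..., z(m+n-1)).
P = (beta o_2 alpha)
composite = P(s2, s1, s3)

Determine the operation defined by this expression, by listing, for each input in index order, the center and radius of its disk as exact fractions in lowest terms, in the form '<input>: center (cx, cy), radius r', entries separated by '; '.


s1: center (-2/5, -2/5), radius 1/60; s2: center (-1/2, 1/2), radius 1/6; s3: center (-2/5, -1/2), radius 1/45

Nesting under beta composes maps z -> c + r*z down each s-path.
input s2: composing its 1 substitution step yields center (-1/2, 1/2), radius 1/6
input s1: composing its 2 substitution steps yields center (-2/5, -2/5), radius 1/60
input s3: composing its 2 substitution steps yields center (-2/5, -1/2), radius 1/45


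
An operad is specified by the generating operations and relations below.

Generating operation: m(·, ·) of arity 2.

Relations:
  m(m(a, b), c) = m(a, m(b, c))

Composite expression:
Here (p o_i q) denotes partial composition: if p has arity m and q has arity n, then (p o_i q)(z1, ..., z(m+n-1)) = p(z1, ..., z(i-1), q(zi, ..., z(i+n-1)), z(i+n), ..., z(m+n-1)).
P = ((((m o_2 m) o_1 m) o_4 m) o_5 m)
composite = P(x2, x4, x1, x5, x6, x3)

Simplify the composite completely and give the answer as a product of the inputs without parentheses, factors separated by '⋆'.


x2 ⋆ x4 ⋆ x1 ⋆ x5 ⋆ x6 ⋆ x3


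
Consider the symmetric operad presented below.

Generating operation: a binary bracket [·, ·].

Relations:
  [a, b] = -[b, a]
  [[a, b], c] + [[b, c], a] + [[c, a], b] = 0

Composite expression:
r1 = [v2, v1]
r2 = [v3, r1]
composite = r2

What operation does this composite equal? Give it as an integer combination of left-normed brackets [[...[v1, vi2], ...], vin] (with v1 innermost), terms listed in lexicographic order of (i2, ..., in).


[[v1, v2], v3]


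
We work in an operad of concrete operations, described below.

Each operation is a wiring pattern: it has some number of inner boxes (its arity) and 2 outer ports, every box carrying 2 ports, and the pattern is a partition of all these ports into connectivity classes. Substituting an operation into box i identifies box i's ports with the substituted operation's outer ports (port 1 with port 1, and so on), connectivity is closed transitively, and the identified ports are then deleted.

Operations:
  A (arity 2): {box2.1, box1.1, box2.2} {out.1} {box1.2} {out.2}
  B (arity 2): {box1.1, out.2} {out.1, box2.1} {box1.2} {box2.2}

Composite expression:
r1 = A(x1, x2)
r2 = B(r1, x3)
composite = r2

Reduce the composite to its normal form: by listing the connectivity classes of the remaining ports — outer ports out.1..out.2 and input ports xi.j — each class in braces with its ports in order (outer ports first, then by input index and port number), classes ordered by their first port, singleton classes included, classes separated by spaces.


{out.1, x3.1} {out.2} {x1.1, x2.1, x2.2} {x1.2} {x3.2}

Treat the ports identified at B as solder joints: merge, then drop.
through A, on inputs (x1, x2): {out.1} {out.2} {x1.1, x2.1, x2.2} {x1.2} (out.j = stage outer ports)
through B, on inputs (x1, x2, x3): {out.1, x3.1} {out.2} {x1.1, x2.1, x2.2} {x1.2} {x3.2} (out.j = stage outer ports)


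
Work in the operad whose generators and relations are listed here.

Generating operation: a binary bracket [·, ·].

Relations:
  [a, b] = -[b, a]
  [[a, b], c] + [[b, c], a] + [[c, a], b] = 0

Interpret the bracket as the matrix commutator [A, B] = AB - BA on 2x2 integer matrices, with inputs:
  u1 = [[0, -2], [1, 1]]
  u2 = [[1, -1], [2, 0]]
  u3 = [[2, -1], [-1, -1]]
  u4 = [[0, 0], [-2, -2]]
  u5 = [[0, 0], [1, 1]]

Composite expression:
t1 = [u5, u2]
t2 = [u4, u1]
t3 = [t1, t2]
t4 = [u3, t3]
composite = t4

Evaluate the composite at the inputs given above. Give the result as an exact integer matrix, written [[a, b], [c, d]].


[u5, u2] = [[1, 1], [3, -1]]
[u4, u1] = [[-4, -4], [0, 4]]
[[u5, u2], [u4, u1]] = [[12, 0], [-24, -12]]
[u3, [[u5, u2], [u4, u1]]] = [[24, 24], [48, -24]]

[[24, 24], [48, -24]]


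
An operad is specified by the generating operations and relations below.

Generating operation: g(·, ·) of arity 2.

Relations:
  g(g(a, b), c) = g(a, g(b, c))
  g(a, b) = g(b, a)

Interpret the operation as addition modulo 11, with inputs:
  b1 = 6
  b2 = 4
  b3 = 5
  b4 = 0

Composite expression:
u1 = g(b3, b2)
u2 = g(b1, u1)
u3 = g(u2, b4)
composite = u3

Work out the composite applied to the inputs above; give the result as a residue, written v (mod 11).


g(b3, b2) = 9
g(b1, g(b3, b2)) = 4
g(g(b1, g(b3, b2)), b4) = 4

4 (mod 11)


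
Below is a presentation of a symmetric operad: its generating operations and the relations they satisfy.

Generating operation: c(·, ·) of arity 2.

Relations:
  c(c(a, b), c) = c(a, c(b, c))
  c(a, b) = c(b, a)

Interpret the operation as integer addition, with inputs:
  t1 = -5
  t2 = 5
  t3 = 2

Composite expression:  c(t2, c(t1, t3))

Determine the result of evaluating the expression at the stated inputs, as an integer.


2

c(t1, t3) = -3
c(t2, c(t1, t3)) = 2


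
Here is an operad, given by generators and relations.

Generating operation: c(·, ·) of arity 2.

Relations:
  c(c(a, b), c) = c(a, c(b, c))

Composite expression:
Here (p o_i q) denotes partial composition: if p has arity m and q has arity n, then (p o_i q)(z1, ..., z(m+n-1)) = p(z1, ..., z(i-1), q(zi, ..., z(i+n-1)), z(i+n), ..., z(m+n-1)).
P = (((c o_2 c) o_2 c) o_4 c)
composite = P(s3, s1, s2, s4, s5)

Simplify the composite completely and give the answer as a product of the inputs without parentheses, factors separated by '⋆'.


s3 ⋆ s1 ⋆ s2 ⋆ s4 ⋆ s5

Key point: c is associative — brackets drop, the s-order remains.
c(s1, s2) flattens to s1 ⋆ s2
c(s4, s5) flattens to s4 ⋆ s5
c(c(s1, s2), c(s4, s5)) flattens to s1 ⋆ s2 ⋆ s4 ⋆ s5
c(s3, c(c(s1, s2), c(s4, s5))) flattens to s3 ⋆ s1 ⋆ s2 ⋆ s4 ⋆ s5


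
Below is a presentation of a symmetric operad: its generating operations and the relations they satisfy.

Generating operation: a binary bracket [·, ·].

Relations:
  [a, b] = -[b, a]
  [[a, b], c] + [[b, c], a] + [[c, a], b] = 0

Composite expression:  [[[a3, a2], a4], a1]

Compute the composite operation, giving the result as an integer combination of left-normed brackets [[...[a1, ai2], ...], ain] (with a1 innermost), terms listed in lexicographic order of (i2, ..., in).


[[[a1, a2], a3], a4] - [[[a1, a3], a2], a4] - [[[a1, a4], a2], a3] + [[[a1, a4], a3], a2]


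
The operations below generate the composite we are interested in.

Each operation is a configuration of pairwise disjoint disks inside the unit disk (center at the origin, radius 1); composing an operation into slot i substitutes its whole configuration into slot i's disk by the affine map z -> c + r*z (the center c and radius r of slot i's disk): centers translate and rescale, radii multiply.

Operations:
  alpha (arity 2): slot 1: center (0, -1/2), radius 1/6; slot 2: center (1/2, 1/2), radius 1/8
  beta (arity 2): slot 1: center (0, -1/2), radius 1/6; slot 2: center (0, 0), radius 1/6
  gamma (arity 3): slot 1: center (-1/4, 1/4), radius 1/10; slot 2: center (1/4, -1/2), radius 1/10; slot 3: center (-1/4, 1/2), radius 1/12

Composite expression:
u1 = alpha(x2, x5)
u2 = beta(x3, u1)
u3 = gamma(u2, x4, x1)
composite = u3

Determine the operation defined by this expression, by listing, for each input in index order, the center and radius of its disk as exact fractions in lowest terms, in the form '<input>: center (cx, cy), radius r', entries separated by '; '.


x1: center (-1/4, 1/2), radius 1/12; x2: center (-1/4, 29/120), radius 1/360; x3: center (-1/4, 1/5), radius 1/60; x4: center (1/4, -1/2), radius 1/10; x5: center (-29/120, 31/120), radius 1/480

Below gamma, radii multiply path by path; the x-disk centers shift.
x3: after 2 affine steps, its disk has center (-1/4, 1/5), radius 1/60
x2: after 3 affine steps, its disk has center (-1/4, 29/120), radius 1/360
x5: after 3 affine steps, its disk has center (-29/120, 31/120), radius 1/480
x4: after 1 affine step, its disk has center (1/4, -1/2), radius 1/10
x1: after 1 affine step, its disk has center (-1/4, 1/2), radius 1/12


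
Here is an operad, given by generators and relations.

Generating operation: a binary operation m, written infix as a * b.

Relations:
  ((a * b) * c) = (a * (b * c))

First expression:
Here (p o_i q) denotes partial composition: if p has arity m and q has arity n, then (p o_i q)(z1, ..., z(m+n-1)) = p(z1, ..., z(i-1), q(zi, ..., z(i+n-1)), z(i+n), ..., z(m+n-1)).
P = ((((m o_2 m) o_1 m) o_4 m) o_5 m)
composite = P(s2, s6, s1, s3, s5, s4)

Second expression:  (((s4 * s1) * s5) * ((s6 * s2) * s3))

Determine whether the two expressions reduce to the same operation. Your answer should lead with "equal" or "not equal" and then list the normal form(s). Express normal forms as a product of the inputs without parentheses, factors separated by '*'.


The first expression, normalized: s2 * s6 * s1 * s3 * s5 * s4
The second expression, normalized: s4 * s1 * s5 * s6 * s2 * s3
No match — not equal.

not equal; the first gives s2 * s6 * s1 * s3 * s5 * s4 and the second s4 * s1 * s5 * s6 * s2 * s3


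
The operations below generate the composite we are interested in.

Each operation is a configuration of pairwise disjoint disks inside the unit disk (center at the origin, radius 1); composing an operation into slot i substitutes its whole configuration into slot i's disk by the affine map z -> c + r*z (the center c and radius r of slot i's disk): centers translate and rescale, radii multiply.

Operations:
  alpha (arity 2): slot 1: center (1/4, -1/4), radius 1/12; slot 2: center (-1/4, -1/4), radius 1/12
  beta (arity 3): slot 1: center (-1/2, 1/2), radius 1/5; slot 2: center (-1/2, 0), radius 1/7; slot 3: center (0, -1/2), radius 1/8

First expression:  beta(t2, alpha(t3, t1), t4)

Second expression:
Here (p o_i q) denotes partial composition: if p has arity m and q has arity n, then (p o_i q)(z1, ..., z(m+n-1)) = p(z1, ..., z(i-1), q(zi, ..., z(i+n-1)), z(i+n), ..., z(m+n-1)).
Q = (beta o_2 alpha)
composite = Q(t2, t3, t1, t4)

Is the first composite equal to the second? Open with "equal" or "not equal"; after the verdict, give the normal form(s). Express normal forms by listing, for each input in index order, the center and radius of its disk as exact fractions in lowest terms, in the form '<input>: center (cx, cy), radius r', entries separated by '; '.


The first composite normalizes to t1: center (-15/28, -1/28), radius 1/84; t2: center (-1/2, 1/2), radius 1/5; t3: center (-13/28, -1/28), radius 1/84; t4: center (0, -1/2), radius 1/8
The second composite normalizes to t1: center (-15/28, -1/28), radius 1/84; t2: center (-1/2, 1/2), radius 1/5; t3: center (-13/28, -1/28), radius 1/84; t4: center (0, -1/2), radius 1/8
Both agree, so they are equal.

equal; both compose to t1: center (-15/28, -1/28), radius 1/84; t2: center (-1/2, 1/2), radius 1/5; t3: center (-13/28, -1/28), radius 1/84; t4: center (0, -1/2), radius 1/8
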